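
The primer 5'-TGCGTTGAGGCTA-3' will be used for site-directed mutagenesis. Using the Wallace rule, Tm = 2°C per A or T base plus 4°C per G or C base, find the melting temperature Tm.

40°C

Base counts: G=5, C=2, A=2, T=4
A+T = 6, G+C = 7
Tm = 4·7 + 2·6 = 28 + 12 = 40°C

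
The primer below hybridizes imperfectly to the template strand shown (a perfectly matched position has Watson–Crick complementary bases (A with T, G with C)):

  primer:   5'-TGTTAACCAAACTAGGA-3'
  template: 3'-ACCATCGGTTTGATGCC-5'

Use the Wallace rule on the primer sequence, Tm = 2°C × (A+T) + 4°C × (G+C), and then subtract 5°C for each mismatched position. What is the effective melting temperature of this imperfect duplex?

26°C

Primer base counts: A=7, T=4, G=3, C=3 → A+T=11, G+C=6
Perfect-match Tm = 2(11) + 4(6) = 22 + 24 = 46°C
Mismatches (positions where the bases are not complementary): 4 (at positions 3, 6, 15, 17)
Effective Tm = 46 − 4×5 = 46 − 20 = 26°C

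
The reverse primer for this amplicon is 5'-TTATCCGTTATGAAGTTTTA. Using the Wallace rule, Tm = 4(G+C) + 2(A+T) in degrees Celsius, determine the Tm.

50°C

Scanning the sequence gives G=3, T=10, C=2, A=5.
A+T = 15, G+C = 5
Tm = 2(15) + 4(5) = 30 + 20 = 50°C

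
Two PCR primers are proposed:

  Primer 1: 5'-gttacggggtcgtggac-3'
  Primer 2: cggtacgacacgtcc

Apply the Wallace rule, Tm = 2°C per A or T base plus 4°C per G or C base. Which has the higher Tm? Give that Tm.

Primer 1: A+T=6, G+C=11 → Tm = 2(6)+4(11) = 56°C
Primer 2: A+T=5, G+C=10 → Tm = 2(5)+4(10) = 50°C
56°C vs 50°C → primer 1 is higher.

Primer 1, 56°C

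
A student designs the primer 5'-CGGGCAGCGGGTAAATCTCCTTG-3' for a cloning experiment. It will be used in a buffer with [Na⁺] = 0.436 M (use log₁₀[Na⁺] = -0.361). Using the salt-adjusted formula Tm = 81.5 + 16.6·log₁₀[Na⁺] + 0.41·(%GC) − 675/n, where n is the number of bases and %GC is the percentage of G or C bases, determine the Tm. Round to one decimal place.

Length n = 23. Base counts: G=8, T=5, C=6, A=4
G+C = 14, so %GC = 14/23 × 100 = 60.87%
Salt term: 16.6 × (-0.361) = -5.993
GC term: 0.41 × 60.87 = 24.957; length term: −675/23 = −29.348
Tm = 81.5 + (-5.993) + 24.957 − 29.348 = 71.116 → 71.1°C

71.1°C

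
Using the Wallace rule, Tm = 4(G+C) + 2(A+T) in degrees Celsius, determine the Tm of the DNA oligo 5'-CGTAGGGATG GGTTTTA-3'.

50°C

C=1, G=7, T=6, A=3
A+T = 9, G+C = 8
Tm = 2(9) + 4(8) = 18 + 32 = 50°C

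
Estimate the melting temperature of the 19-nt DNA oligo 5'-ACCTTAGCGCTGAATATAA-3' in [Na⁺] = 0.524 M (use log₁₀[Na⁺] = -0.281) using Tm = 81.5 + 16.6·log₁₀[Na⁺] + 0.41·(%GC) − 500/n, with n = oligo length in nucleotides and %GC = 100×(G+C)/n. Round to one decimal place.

65.6°C

Length n = 19. A=7, C=4, G=3, T=5
G+C = 7, so %GC = 7/19 × 100 = 36.842%
Salt term: 16.6 × (-0.281) = -4.665
GC term: 0.41 × 36.842 = 15.105; length term: −500/19 = −26.316
Tm = 81.5 + (-4.665) + 15.105 − 26.316 = 65.624 → 65.6°C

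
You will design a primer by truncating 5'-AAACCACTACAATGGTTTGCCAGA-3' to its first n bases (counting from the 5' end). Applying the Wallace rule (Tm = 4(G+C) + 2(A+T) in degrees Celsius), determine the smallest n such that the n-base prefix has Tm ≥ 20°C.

First 6 bases: AAACCA → Tm = 16°C (< 20°C)
First 7 bases: AAACCAC → Tm = 20°C (≥ 20°C)
Each additional base adds 2°C (A/T) or 4°C (G/C), so Tm is non-decreasing in n; n = 7 is the first length to reach 20°C.

n = 7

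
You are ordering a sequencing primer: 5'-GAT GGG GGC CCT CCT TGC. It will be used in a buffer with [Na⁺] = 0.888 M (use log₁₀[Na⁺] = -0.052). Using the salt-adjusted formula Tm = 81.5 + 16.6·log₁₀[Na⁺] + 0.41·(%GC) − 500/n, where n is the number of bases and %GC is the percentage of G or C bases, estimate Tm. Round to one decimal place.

Length n = 18. Base counts: T=4, G=7, A=1, C=6
G+C = 13, so %GC = 13/18 × 100 = 72.222%
Salt term: 16.6 × (-0.052) = -0.863
GC term: 0.41 × 72.222 = 29.611; length term: −500/18 = −27.778
Tm = 81.5 + (-0.863) + 29.611 − 27.778 = 82.47 → 82.5°C

82.5°C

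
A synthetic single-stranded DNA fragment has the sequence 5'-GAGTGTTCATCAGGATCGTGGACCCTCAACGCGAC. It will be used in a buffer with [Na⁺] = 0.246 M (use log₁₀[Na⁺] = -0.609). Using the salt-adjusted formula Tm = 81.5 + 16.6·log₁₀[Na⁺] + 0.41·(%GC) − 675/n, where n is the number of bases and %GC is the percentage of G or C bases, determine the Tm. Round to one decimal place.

Length n = 35. Scanning the sequence gives G=10, C=10, T=7, A=8.
G+C = 20, so %GC = 20/35 × 100 = 57.143%
Salt term: 16.6 × (-0.609) = -10.109
GC term: 0.41 × 57.143 = 23.429; length term: −675/35 = −19.286
Tm = 81.5 + (-10.109) + 23.429 − 19.286 = 75.534 → 75.5°C

75.5°C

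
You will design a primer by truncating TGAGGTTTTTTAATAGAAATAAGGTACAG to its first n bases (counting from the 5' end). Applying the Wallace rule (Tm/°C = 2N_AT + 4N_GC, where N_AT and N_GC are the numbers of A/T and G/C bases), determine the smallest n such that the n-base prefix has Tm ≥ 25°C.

n = 10

First 9 bases: TGAGGTTTT → Tm = 24°C (< 25°C)
First 10 bases: TGAGGTTTTT → Tm = 26°C (≥ 25°C)
Since every base adds ≥2°C, Tm only increases with n, so the threshold is first crossed at n = 10.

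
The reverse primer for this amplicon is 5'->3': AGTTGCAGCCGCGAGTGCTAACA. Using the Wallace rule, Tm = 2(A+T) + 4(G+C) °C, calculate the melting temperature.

72°C

Base counts: A=6, C=6, G=7, T=4
A+T = 10, G+C = 13
Tm = 4·13 + 2·10 = 52 + 20 = 72°C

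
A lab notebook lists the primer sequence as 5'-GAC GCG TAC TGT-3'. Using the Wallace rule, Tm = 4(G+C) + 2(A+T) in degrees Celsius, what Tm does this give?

38°C

A=2, G=4, T=3, C=3
So N_AT = 5 and N_GC = 7.
Tm = 4·7 + 2·5 = 28 + 10 = 38°C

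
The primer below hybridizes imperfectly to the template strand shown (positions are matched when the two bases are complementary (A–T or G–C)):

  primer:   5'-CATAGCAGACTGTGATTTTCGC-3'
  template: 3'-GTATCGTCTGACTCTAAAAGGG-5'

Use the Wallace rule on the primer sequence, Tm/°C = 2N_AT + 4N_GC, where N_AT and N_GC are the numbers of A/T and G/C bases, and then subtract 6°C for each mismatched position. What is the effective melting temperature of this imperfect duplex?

52°C

Primer base counts: A=5, T=7, G=5, C=5 → A+T=12, G+C=10
Perfect-match Tm = 2(12) + 4(10) = 24 + 40 = 64°C
Mismatches (positions where the bases are not complementary): 2 (at positions 13, 21)
Effective Tm = 64 − 2×6 = 64 − 12 = 52°C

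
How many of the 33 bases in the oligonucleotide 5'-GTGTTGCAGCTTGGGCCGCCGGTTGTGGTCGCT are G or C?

22

Scanning the sequence gives A=1, C=8, G=14, T=10.
Total G or C: 14 + 8 = 22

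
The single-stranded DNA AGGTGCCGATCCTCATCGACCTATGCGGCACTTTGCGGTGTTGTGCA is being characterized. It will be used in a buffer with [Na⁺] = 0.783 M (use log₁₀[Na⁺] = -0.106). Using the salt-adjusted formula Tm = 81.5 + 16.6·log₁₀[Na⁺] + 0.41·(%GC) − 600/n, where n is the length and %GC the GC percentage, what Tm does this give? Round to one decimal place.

Length n = 47. Scanning the sequence gives A=7, C=13, T=13, G=14.
G+C = 27, so %GC = 27/47 × 100 = 57.447%
Salt term: 16.6 × (-0.106) = -1.76
GC term: 0.41 × 57.447 = 23.553; length term: −600/47 = −12.766
Tm = 81.5 + (-1.76) + 23.553 − 12.766 = 90.527 → 90.5°C

90.5°C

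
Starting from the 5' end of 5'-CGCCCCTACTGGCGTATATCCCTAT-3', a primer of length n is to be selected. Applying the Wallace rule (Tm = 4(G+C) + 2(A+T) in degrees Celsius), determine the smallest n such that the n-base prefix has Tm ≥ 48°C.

First 13 bases: CGCCCCTACTGGC → Tm = 46°C (< 48°C)
First 14 bases: CGCCCCTACTGGCG → Tm = 50°C (≥ 48°C)
Since every base adds ≥2°C, Tm only increases with n, so the threshold is first crossed at n = 14.

n = 14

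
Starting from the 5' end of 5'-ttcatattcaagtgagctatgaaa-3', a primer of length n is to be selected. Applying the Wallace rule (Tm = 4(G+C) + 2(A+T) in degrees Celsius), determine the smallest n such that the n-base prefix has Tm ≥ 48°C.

n = 18

First 17 bases: TTCATATTCAAGTGAGC → Tm = 46°C (< 48°C)
First 18 bases: TTCATATTCAAGTGAGCT → Tm = 48°C (≥ 48°C)
Since every base adds ≥2°C, Tm only increases with n, so the threshold is first crossed at n = 18.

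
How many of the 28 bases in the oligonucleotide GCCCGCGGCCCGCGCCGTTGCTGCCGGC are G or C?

25

Scanning the sequence gives T=3, C=14, A=0, G=11.
Total G or C: 11 + 14 = 25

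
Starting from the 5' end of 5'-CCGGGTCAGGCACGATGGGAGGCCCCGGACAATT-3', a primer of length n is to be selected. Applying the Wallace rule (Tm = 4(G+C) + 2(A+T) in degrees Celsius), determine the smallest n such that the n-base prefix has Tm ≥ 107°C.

n = 31

First 30 bases: CCGGGTCAGGCACGATGGGAGGCCCCGGAC → Tm = 106°C (< 107°C)
First 31 bases: CCGGGTCAGGCACGATGGGAGGCCCCGGACA → Tm = 108°C (≥ 107°C)
Since every base adds ≥2°C, Tm only increases with n, so the threshold is first crossed at n = 31.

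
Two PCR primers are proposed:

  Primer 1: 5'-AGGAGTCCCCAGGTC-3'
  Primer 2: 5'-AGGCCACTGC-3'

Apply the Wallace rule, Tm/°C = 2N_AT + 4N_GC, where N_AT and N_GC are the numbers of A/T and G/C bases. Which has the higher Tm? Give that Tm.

Primer 1, 50°C

Primer 1: A+T=5, G+C=10 → Tm = 2(5)+4(10) = 50°C
Primer 2: A+T=3, G+C=7 → Tm = 2(3)+4(7) = 34°C
50°C vs 34°C → primer 1 is higher.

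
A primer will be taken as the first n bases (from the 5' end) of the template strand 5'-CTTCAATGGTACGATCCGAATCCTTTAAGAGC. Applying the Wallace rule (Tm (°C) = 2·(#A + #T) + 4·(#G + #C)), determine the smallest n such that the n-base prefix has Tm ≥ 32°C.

First 11 bases: CTTCAATGGTA → Tm = 30°C (< 32°C)
First 12 bases: CTTCAATGGTAC → Tm = 34°C (≥ 32°C)
Each additional base adds 2°C (A/T) or 4°C (G/C), so Tm is non-decreasing in n; n = 12 is the first length to reach 32°C.

n = 12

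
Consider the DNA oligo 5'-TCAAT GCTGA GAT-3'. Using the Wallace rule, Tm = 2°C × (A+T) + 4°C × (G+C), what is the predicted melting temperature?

A=4, T=4, G=3, C=2
So N_AT = 8 and N_GC = 5.
Tm = 2(8) + 4(5) = 16 + 20 = 36°C

36°C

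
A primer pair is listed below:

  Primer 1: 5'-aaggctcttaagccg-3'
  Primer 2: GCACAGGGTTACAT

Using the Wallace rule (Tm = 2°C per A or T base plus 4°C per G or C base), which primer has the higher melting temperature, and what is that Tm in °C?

Primer 1: A+T=7, G+C=8 → Tm = 2(7)+4(8) = 46°C
Primer 2: A+T=7, G+C=7 → Tm = 2(7)+4(7) = 42°C
46°C vs 42°C → primer 1 is higher.

Primer 1, 46°C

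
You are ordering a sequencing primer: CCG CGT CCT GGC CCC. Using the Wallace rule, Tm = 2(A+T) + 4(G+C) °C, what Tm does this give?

Counting bases: T=2, A=0, C=9, G=4
AT pairs contribute 2, GC pairs contribute 13.
Tm = 2(2) + 4(13) = 4 + 52 = 56°C

56°C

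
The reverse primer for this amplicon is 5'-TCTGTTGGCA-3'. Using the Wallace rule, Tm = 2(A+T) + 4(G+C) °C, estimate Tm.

30°C

Counting bases: T=4, G=3, A=1, C=2
A+T = 5, G+C = 5
Tm = 2×5 + 4×5 = 30°C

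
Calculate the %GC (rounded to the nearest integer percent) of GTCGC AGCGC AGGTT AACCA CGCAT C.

Scanning the sequence gives T=4, A=6, C=9, G=7.
G+C = 7 + 9 = 16 out of 26 bases
%GC = 16/26 × 100 = 61.54% ≈ 62%

62%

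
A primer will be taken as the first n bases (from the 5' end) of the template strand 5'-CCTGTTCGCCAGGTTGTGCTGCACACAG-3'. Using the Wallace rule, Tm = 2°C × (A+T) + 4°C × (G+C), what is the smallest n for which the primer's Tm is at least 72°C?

First 21 bases: CCTGTTCGCCAGGTTGTGCTG → Tm = 68°C (< 72°C)
First 22 bases: CCTGTTCGCCAGGTTGTGCTGC → Tm = 72°C (≥ 72°C)
Since every base adds ≥2°C, Tm only increases with n, so the threshold is first crossed at n = 22.

n = 22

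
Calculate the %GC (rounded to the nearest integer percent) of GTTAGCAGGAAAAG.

T=2, G=5, C=1, A=6
G+C = 5 + 1 = 6 out of 14 bases
%GC = 6/14 × 100 = 42.86% ≈ 43%

43%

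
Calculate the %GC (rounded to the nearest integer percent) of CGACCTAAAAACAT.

Counting bases: T=2, A=7, C=4, G=1
G+C = 1 + 4 = 5 out of 14 bases
%GC = 5/14 × 100 = 35.71% ≈ 36%

36%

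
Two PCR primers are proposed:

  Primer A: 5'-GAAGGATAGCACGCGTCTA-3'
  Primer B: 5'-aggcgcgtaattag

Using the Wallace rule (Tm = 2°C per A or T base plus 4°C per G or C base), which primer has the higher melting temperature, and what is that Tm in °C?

Primer A: A+T=9, G+C=10 → Tm = 2(9)+4(10) = 58°C
Primer B: A+T=7, G+C=7 → Tm = 2(7)+4(7) = 42°C
58°C vs 42°C → primer A is higher.

Primer A, 58°C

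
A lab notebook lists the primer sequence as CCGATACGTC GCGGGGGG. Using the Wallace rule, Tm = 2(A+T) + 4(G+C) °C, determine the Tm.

64°C

Scanning the sequence gives C=5, G=9, T=2, A=2.
AT pairs contribute 4, GC pairs contribute 14.
Tm = 2×4 + 4×14 = 64°C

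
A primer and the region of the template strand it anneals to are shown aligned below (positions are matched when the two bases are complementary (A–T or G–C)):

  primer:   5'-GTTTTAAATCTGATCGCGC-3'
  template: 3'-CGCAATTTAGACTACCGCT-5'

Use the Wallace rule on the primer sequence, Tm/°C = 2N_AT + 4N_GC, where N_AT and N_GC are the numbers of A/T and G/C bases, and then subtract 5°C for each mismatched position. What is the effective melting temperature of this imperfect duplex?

34°C

Primer base counts: A=4, T=7, G=4, C=4 → A+T=11, G+C=8
Perfect-match Tm = 2(11) + 4(8) = 22 + 32 = 54°C
Mismatches (positions where the bases are not complementary): 4 (at positions 2, 3, 15, 19)
Effective Tm = 54 − 4×5 = 54 − 20 = 34°C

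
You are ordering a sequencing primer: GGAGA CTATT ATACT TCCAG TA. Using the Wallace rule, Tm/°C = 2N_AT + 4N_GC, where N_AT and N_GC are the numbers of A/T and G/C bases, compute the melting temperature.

60°C

Counting bases: A=7, C=4, G=4, T=7
So N_AT = 14 and N_GC = 8.
Tm = 2(14) + 4(8) = 28 + 32 = 60°C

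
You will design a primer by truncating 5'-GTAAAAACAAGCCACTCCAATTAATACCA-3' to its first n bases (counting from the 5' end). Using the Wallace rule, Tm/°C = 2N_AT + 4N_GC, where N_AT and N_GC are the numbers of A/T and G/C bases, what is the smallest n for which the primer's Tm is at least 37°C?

n = 14

First 13 bases: GTAAAAACAAGCC → Tm = 36°C (< 37°C)
First 14 bases: GTAAAAACAAGCCA → Tm = 38°C (≥ 37°C)
Each additional base adds 2°C (A/T) or 4°C (G/C), so Tm is non-decreasing in n; n = 14 is the first length to reach 37°C.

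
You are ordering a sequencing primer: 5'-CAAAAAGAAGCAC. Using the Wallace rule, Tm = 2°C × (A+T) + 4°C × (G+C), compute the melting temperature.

36°C

Counting bases: C=3, A=8, T=0, G=2
So N_AT = 8 and N_GC = 5.
Tm = 4·5 + 2·8 = 20 + 16 = 36°C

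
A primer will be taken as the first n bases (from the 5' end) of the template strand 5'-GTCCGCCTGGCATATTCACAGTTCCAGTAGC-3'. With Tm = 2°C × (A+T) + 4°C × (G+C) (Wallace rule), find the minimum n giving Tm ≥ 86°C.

n = 28

First 27 bases: GTCCGCCTGGCATATTCACAGTTCCAG → Tm = 84°C (< 86°C)
First 28 bases: GTCCGCCTGGCATATTCACAGTTCCAGT → Tm = 86°C (≥ 86°C)
Each additional base adds 2°C (A/T) or 4°C (G/C), so Tm is non-decreasing in n; n = 28 is the first length to reach 86°C.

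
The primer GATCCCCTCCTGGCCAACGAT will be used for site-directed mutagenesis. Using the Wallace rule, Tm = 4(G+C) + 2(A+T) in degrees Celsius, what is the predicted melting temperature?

Base counts: T=4, C=9, G=4, A=4
AT pairs contribute 8, GC pairs contribute 13.
Tm = 2(8) + 4(13) = 16 + 52 = 68°C

68°C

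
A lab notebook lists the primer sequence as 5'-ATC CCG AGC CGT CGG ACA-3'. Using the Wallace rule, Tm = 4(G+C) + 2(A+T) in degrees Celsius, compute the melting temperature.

60°C

Base counts: T=2, G=5, A=4, C=7
So N_AT = 6 and N_GC = 12.
Tm = 4·12 + 2·6 = 48 + 12 = 60°C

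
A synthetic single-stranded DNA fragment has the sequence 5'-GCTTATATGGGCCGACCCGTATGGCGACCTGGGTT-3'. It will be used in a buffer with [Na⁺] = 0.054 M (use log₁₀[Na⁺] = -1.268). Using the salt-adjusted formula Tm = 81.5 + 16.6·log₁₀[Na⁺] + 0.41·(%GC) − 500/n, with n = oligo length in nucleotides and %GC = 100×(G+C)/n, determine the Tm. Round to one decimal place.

Length n = 35. Scanning the sequence gives T=9, A=5, G=12, C=9.
G+C = 21, so %GC = 21/35 × 100 = 60%
Salt term: 16.6 × (-1.268) = -21.049
GC term: 0.41 × 60 = 24.6; length term: −500/35 = −14.286
Tm = 81.5 + (-21.049) + 24.6 − 14.286 = 70.765 → 70.8°C

70.8°C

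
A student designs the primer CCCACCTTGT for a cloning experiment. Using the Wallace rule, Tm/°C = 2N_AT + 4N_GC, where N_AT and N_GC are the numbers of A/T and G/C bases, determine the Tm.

32°C

Base counts: T=3, A=1, G=1, C=5
AT pairs contribute 4, GC pairs contribute 6.
Tm = 2(4) + 4(6) = 8 + 24 = 32°C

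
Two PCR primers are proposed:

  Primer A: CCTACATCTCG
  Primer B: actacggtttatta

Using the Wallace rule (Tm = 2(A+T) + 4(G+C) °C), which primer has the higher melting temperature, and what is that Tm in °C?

Primer B, 36°C

Primer A: A+T=5, G+C=6 → Tm = 2(5)+4(6) = 34°C
Primer B: A+T=10, G+C=4 → Tm = 2(10)+4(4) = 36°C
34°C vs 36°C → primer B is higher.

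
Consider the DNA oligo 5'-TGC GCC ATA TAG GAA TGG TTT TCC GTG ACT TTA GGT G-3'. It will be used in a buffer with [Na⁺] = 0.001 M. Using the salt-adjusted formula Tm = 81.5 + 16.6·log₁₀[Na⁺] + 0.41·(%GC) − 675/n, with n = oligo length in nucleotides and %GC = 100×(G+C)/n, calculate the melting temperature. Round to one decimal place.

32.3°C

Length n = 37. Scanning the sequence gives T=13, C=6, A=7, G=11.
G+C = 17, so %GC = 17/37 × 100 = 45.946%
Salt term: 16.6 × (-3) = -49.8
GC term: 0.41 × 45.946 = 18.838; length term: −675/37 = −18.243
Tm = 81.5 + (-49.8) + 18.838 − 18.243 = 32.295 → 32.3°C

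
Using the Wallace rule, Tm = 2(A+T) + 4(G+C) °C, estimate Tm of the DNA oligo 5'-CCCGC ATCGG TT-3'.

Scanning the sequence gives A=1, C=5, G=3, T=3.
So N_AT = 4 and N_GC = 8.
Tm = 4·8 + 2·4 = 32 + 8 = 40°C

40°C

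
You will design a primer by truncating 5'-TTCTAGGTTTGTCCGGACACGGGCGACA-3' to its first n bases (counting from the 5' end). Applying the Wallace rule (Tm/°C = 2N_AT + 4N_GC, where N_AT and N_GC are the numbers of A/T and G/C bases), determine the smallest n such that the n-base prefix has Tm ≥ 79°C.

First 24 bases: TTCTAGGTTTGTCCGGACACGGGC → Tm = 76°C (< 79°C)
First 25 bases: TTCTAGGTTTGTCCGGACACGGGCG → Tm = 80°C (≥ 79°C)
Each additional base adds 2°C (A/T) or 4°C (G/C), so Tm is non-decreasing in n; n = 25 is the first length to reach 79°C.

n = 25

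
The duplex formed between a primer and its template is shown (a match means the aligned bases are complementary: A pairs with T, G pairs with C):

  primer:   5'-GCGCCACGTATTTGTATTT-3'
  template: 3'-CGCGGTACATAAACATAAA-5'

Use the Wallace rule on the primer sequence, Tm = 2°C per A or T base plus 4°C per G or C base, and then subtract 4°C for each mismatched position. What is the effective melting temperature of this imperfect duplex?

50°C

Primer base counts: A=3, T=8, G=4, C=4 → A+T=11, G+C=8
Perfect-match Tm = 2(11) + 4(8) = 22 + 32 = 54°C
Mismatches (positions where the bases are not complementary): 1 (at position 7)
Effective Tm = 54 − 1×4 = 54 − 4 = 50°C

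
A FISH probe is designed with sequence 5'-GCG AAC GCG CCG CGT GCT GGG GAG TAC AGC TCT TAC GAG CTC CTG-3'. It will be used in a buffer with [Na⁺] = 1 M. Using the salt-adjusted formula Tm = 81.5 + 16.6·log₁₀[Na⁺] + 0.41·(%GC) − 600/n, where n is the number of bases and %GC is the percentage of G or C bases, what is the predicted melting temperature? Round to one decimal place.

95.5°C

Length n = 45. Counting bases: A=7, C=14, G=16, T=8
G+C = 30, so %GC = 30/45 × 100 = 66.667%
Salt term: 16.6 × (0) = 0
GC term: 0.41 × 66.667 = 27.333; length term: −600/45 = −13.333
Tm = 81.5 + (0) + 27.333 − 13.333 = 95.5 → 95.5°C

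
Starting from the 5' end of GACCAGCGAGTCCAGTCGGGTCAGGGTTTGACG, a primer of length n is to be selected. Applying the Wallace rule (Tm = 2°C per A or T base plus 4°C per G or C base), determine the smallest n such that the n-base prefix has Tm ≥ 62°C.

First 18 bases: GACCAGCGAGTCCAGTCG → Tm = 60°C (< 62°C)
First 19 bases: GACCAGCGAGTCCAGTCGG → Tm = 64°C (≥ 62°C)
Since every base adds ≥2°C, Tm only increases with n, so the threshold is first crossed at n = 19.

n = 19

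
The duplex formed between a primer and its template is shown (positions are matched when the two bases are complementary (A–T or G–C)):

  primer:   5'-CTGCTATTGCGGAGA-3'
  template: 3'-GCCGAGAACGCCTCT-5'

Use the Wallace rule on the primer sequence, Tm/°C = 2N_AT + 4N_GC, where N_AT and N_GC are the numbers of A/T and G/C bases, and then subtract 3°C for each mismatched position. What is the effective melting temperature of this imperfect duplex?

Primer base counts: A=3, T=4, G=5, C=3 → A+T=7, G+C=8
Perfect-match Tm = 2(7) + 4(8) = 14 + 32 = 46°C
Mismatches (positions where the bases are not complementary): 2 (at positions 2, 6)
Effective Tm = 46 − 2×3 = 46 − 6 = 40°C

40°C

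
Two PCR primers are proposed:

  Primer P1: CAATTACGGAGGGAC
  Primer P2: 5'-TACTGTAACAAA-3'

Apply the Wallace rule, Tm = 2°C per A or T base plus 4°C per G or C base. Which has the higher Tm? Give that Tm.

Primer P1, 46°C

Primer P1: A+T=7, G+C=8 → Tm = 2(7)+4(8) = 46°C
Primer P2: A+T=9, G+C=3 → Tm = 2(9)+4(3) = 30°C
46°C vs 30°C → primer P1 is higher.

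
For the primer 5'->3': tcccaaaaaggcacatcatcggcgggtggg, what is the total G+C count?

18

T=4, G=10, C=8, A=8
Total G or C: 10 + 8 = 18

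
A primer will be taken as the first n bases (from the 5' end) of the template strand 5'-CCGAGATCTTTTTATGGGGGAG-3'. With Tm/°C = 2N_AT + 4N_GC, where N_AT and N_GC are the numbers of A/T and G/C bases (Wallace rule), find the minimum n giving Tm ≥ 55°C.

n = 19

First 18 bases: CCGAGATCTTTTTATGGG → Tm = 52°C (< 55°C)
First 19 bases: CCGAGATCTTTTTATGGGG → Tm = 56°C (≥ 55°C)
Each additional base adds 2°C (A/T) or 4°C (G/C), so Tm is non-decreasing in n; n = 19 is the first length to reach 55°C.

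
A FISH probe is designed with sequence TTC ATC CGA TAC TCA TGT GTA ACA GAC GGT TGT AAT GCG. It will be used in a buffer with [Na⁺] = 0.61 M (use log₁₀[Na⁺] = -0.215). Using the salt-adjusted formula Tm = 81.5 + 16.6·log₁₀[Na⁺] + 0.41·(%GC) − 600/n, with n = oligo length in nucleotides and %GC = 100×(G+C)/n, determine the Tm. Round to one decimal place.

Length n = 39. Scanning the sequence gives A=10, G=9, T=12, C=8.
G+C = 17, so %GC = 17/39 × 100 = 43.59%
Salt term: 16.6 × (-0.215) = -3.569
GC term: 0.41 × 43.59 = 17.872; length term: −600/39 = −15.385
Tm = 81.5 + (-3.569) + 17.872 − 15.385 = 80.418 → 80.4°C

80.4°C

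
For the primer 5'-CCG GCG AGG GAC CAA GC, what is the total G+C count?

A=4, C=6, T=0, G=7
Total G or C: 7 + 6 = 13

13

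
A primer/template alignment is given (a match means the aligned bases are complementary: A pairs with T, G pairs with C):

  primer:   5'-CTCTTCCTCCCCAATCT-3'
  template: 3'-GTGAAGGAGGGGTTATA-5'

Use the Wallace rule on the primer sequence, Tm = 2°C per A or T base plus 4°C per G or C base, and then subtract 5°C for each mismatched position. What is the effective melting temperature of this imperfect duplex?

Primer base counts: A=2, T=6, G=0, C=9 → A+T=8, G+C=9
Perfect-match Tm = 2(8) + 4(9) = 16 + 36 = 52°C
Mismatches (positions where the bases are not complementary): 2 (at positions 2, 16)
Effective Tm = 52 − 2×5 = 52 − 10 = 42°C

42°C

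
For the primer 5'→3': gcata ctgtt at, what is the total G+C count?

C=2, G=2, T=5, A=3
G+C = 2 + 2 = 4

4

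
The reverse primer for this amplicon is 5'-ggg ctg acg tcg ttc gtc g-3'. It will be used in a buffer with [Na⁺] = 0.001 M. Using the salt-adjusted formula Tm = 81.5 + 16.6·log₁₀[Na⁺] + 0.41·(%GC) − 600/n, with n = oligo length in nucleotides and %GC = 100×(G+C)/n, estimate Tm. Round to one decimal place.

Length n = 19. A=1, G=8, T=5, C=5
G+C = 13, so %GC = 13/19 × 100 = 68.421%
Salt term: 16.6 × (-3) = -49.8
GC term: 0.41 × 68.421 = 28.053; length term: −600/19 = −31.579
Tm = 81.5 + (-49.8) + 28.053 − 31.579 = 28.174 → 28.2°C

28.2°C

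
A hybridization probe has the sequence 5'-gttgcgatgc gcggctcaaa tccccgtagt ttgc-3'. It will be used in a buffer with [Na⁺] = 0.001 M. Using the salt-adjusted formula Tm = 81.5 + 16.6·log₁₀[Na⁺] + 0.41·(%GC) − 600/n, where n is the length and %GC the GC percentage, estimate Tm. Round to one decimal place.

Length n = 34. Base counts: T=9, G=10, A=5, C=10
G+C = 20, so %GC = 20/34 × 100 = 58.824%
Salt term: 16.6 × (-3) = -49.8
GC term: 0.41 × 58.824 = 24.118; length term: −600/34 = −17.647
Tm = 81.5 + (-49.8) + 24.118 − 17.647 = 38.171 → 38.2°C

38.2°C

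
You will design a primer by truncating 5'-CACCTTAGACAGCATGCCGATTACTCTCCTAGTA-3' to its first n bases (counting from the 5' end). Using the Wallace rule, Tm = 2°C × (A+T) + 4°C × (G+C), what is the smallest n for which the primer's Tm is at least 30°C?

First 9 bases: CACCTTAGA → Tm = 26°C (< 30°C)
First 10 bases: CACCTTAGAC → Tm = 30°C (≥ 30°C)
Since every base adds ≥2°C, Tm only increases with n, so the threshold is first crossed at n = 10.

n = 10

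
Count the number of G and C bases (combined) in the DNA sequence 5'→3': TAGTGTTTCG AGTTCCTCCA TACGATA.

11

Scanning the sequence gives C=6, A=6, T=10, G=5.
Total G or C: 5 + 6 = 11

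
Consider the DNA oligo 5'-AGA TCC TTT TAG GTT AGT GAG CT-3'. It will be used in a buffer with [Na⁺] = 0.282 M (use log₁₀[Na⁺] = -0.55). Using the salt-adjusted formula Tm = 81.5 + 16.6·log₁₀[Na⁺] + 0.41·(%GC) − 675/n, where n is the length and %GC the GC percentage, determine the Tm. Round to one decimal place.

59.1°C

Length n = 23. Counting bases: G=6, C=3, T=9, A=5
G+C = 9, so %GC = 9/23 × 100 = 39.13%
Salt term: 16.6 × (-0.55) = -9.13
GC term: 0.41 × 39.13 = 16.043; length term: −675/23 = −29.348
Tm = 81.5 + (-9.13) + 16.043 − 29.348 = 59.065 → 59.1°C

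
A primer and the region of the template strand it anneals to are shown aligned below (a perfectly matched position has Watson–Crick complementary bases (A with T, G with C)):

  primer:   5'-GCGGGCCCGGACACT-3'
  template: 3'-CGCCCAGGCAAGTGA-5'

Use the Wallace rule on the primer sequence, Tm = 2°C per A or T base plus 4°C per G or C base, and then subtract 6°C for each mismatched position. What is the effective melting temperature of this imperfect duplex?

Primer base counts: A=2, T=1, G=6, C=6 → A+T=3, G+C=12
Perfect-match Tm = 2(3) + 4(12) = 6 + 48 = 54°C
Mismatches (positions where the bases are not complementary): 3 (at positions 6, 10, 11)
Effective Tm = 54 − 3×6 = 54 − 18 = 36°C

36°C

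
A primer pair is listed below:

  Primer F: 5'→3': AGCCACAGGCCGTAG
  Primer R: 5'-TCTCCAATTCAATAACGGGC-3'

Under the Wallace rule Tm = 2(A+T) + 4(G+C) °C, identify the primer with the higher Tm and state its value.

Primer R, 58°C

Primer F: A+T=5, G+C=10 → Tm = 2(5)+4(10) = 50°C
Primer R: A+T=11, G+C=9 → Tm = 2(11)+4(9) = 58°C
50°C vs 58°C → primer R is higher.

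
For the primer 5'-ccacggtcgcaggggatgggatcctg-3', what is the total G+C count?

Counting bases: T=4, G=11, A=4, C=7
G+C = 11 + 7 = 18

18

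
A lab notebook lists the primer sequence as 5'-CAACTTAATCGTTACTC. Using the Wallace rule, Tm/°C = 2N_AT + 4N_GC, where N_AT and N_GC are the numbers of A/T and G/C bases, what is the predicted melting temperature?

Counting bases: T=6, G=1, A=5, C=5
A+T = 11, G+C = 6
Tm = 4·6 + 2·11 = 24 + 22 = 46°C

46°C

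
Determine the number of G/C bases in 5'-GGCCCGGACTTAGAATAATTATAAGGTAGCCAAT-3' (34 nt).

Base counts: A=12, T=8, G=8, C=6
G+C = 8 + 6 = 14

14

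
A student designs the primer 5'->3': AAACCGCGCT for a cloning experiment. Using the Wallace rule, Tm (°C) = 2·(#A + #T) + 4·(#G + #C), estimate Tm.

Counting bases: C=4, T=1, A=3, G=2
AT pairs contribute 4, GC pairs contribute 6.
Tm = 2×4 + 4×6 = 32°C

32°C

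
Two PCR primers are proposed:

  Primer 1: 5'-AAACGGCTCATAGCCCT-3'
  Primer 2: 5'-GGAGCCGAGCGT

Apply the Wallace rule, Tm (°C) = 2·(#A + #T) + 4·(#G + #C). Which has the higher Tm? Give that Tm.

Primer 1: A+T=8, G+C=9 → Tm = 2(8)+4(9) = 52°C
Primer 2: A+T=3, G+C=9 → Tm = 2(3)+4(9) = 42°C
52°C vs 42°C → primer 1 is higher.

Primer 1, 52°C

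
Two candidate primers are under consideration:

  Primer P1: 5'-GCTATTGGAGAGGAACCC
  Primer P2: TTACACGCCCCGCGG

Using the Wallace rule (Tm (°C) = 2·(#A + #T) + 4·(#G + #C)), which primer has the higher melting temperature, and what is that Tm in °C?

Primer P1: A+T=8, G+C=10 → Tm = 2(8)+4(10) = 56°C
Primer P2: A+T=4, G+C=11 → Tm = 2(4)+4(11) = 52°C
56°C vs 52°C → primer P1 is higher.

Primer P1, 56°C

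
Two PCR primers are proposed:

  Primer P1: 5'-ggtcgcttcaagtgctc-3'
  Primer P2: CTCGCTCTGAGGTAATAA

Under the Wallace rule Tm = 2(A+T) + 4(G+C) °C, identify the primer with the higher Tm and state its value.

Primer P1: A+T=7, G+C=10 → Tm = 2(7)+4(10) = 54°C
Primer P2: A+T=10, G+C=8 → Tm = 2(10)+4(8) = 52°C
54°C vs 52°C → primer P1 is higher.

Primer P1, 54°C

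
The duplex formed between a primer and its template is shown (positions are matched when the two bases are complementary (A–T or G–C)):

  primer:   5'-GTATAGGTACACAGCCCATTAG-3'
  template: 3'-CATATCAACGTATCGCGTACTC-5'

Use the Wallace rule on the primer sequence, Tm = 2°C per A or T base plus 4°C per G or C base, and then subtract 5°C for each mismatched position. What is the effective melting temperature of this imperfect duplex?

39°C

Primer base counts: A=7, T=5, G=5, C=5 → A+T=12, G+C=10
Perfect-match Tm = 2(12) + 4(10) = 24 + 40 = 64°C
Mismatches (positions where the bases are not complementary): 5 (at positions 7, 9, 12, 16, 20)
Effective Tm = 64 − 5×5 = 64 − 25 = 39°C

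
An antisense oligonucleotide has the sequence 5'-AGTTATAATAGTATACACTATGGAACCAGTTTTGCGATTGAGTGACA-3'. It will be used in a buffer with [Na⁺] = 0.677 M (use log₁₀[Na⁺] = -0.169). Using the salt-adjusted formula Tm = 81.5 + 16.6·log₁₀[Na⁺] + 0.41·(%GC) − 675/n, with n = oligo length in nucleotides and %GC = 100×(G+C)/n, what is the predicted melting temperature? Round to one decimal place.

Length n = 47. Base counts: A=16, G=10, T=15, C=6
G+C = 16, so %GC = 16/47 × 100 = 34.043%
Salt term: 16.6 × (-0.169) = -2.805
GC term: 0.41 × 34.043 = 13.958; length term: −675/47 = −14.362
Tm = 81.5 + (-2.805) + 13.958 − 14.362 = 78.291 → 78.3°C

78.3°C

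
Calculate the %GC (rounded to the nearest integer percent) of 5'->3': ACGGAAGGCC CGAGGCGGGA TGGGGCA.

74%

T=1, G=14, C=6, A=6
G+C = 14 + 6 = 20 out of 27 bases
%GC = 20/27 × 100 = 74.07% ≈ 74%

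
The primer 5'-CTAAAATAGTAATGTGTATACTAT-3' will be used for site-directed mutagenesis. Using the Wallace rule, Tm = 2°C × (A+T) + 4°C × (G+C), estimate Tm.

58°C

Counting bases: G=3, T=9, C=2, A=10
So N_AT = 19 and N_GC = 5.
Tm = 2×19 + 4×5 = 58°C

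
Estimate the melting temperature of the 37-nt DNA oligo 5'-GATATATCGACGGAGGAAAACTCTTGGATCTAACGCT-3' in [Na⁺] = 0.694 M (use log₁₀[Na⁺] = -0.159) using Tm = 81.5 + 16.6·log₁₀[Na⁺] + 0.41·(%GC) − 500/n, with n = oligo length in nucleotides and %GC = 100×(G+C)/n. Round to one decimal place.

Length n = 37. Scanning the sequence gives G=9, A=12, T=9, C=7.
G+C = 16, so %GC = 16/37 × 100 = 43.243%
Salt term: 16.6 × (-0.159) = -2.639
GC term: 0.41 × 43.243 = 17.73; length term: −500/37 = −13.514
Tm = 81.5 + (-2.639) + 17.73 − 13.514 = 83.077 → 83.1°C

83.1°C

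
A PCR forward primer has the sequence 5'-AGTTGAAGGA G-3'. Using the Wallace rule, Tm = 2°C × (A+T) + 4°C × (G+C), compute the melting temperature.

Base counts: T=2, C=0, G=5, A=4
So N_AT = 6 and N_GC = 5.
Tm = 2(6) + 4(5) = 12 + 20 = 32°C

32°C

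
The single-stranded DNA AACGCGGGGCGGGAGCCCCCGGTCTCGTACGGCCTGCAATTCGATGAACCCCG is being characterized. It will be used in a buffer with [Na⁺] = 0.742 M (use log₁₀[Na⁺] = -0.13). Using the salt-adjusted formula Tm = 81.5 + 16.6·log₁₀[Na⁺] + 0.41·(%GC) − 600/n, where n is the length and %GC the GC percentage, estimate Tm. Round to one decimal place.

96.6°C

Length n = 53. Scanning the sequence gives A=9, C=19, G=18, T=7.
G+C = 37, so %GC = 37/53 × 100 = 69.811%
Salt term: 16.6 × (-0.13) = -2.158
GC term: 0.41 × 69.811 = 28.623; length term: −600/53 = −11.321
Tm = 81.5 + (-2.158) + 28.623 − 11.321 = 96.644 → 96.6°C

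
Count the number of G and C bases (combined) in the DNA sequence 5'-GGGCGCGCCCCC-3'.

Base counts: T=0, A=0, C=7, G=5
G+C = 5 + 7 = 12

12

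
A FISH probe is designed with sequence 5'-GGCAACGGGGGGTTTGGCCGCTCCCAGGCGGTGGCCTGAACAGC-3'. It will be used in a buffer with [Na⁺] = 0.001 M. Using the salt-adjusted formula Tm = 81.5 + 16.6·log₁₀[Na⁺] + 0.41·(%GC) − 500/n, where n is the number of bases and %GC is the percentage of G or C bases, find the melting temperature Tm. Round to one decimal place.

50.2°C

Length n = 44. Scanning the sequence gives A=6, C=13, T=6, G=19.
G+C = 32, so %GC = 32/44 × 100 = 72.727%
Salt term: 16.6 × (-3) = -49.8
GC term: 0.41 × 72.727 = 29.818; length term: −500/44 = −11.364
Tm = 81.5 + (-49.8) + 29.818 − 11.364 = 50.154 → 50.2°C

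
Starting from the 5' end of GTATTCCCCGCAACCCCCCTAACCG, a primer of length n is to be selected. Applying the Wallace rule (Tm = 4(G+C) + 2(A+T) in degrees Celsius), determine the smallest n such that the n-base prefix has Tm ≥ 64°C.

n = 19

First 18 bases: GTATTCCCCGCAACCCCC → Tm = 60°C (< 64°C)
First 19 bases: GTATTCCCCGCAACCCCCC → Tm = 64°C (≥ 64°C)
Each additional base adds 2°C (A/T) or 4°C (G/C), so Tm is non-decreasing in n; n = 19 is the first length to reach 64°C.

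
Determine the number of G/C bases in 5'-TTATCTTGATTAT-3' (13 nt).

2

Counting bases: A=3, G=1, T=8, C=1
Total G or C: 1 + 1 = 2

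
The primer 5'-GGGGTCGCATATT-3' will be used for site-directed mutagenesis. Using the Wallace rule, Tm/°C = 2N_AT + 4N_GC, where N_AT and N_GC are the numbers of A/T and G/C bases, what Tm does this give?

Scanning the sequence gives C=2, T=4, A=2, G=5.
AT pairs contribute 6, GC pairs contribute 7.
Tm = 2×6 + 4×7 = 40°C

40°C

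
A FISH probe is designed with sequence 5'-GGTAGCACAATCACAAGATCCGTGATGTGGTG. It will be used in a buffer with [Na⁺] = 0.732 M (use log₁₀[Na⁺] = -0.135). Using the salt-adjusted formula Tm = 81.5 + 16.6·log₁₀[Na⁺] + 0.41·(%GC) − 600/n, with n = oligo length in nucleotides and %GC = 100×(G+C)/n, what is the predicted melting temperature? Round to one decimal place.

81.0°C

Length n = 32. Base counts: C=6, G=10, A=9, T=7
G+C = 16, so %GC = 16/32 × 100 = 50%
Salt term: 16.6 × (-0.135) = -2.241
GC term: 0.41 × 50 = 20.5; length term: −600/32 = −18.75
Tm = 81.5 + (-2.241) + 20.5 − 18.75 = 81.009 → 81.0°C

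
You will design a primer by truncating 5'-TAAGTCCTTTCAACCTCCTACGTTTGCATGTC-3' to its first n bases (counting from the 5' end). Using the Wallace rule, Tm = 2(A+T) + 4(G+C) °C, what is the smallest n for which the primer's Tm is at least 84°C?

First 29 bases: TAAGTCCTTTCAACCTCCTACGTTTGCAT → Tm = 82°C (< 84°C)
First 30 bases: TAAGTCCTTTCAACCTCCTACGTTTGCATG → Tm = 86°C (≥ 84°C)
Each additional base adds 2°C (A/T) or 4°C (G/C), so Tm is non-decreasing in n; n = 30 is the first length to reach 84°C.

n = 30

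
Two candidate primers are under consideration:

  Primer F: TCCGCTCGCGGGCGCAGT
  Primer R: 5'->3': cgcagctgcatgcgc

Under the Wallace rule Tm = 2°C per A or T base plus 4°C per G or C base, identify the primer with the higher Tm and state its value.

Primer F, 64°C

Primer F: A+T=4, G+C=14 → Tm = 2(4)+4(14) = 64°C
Primer R: A+T=4, G+C=11 → Tm = 2(4)+4(11) = 52°C
64°C vs 52°C → primer F is higher.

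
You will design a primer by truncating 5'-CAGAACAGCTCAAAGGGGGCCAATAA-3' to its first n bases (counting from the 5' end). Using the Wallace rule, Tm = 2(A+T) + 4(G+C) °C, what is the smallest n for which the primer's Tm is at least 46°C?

n = 16

First 15 bases: CAGAACAGCTCAAAG → Tm = 44°C (< 46°C)
First 16 bases: CAGAACAGCTCAAAGG → Tm = 48°C (≥ 46°C)
Each additional base adds 2°C (A/T) or 4°C (G/C), so Tm is non-decreasing in n; n = 16 is the first length to reach 46°C.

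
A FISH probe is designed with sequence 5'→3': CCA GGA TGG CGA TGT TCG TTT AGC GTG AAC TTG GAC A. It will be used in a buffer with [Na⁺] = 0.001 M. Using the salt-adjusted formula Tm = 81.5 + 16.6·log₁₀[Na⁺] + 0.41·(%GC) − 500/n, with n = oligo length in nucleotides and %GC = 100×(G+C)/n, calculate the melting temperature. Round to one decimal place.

Length n = 37. T=10, C=7, G=12, A=8
G+C = 19, so %GC = 19/37 × 100 = 51.351%
Salt term: 16.6 × (-3) = -49.8
GC term: 0.41 × 51.351 = 21.054; length term: −500/37 = −13.514
Tm = 81.5 + (-49.8) + 21.054 − 13.514 = 39.24 → 39.2°C

39.2°C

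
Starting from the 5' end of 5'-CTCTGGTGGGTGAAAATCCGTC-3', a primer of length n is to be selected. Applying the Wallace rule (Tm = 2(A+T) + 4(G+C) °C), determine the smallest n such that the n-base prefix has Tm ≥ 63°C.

n = 21

First 20 bases: CTCTGGTGGGTGAAAATCCG → Tm = 62°C (< 63°C)
First 21 bases: CTCTGGTGGGTGAAAATCCGT → Tm = 64°C (≥ 63°C)
Each additional base adds 2°C (A/T) or 4°C (G/C), so Tm is non-decreasing in n; n = 21 is the first length to reach 63°C.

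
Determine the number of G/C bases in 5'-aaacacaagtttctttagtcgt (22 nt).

Base counts: G=3, A=7, T=8, C=4
G+C = 3 + 4 = 7

7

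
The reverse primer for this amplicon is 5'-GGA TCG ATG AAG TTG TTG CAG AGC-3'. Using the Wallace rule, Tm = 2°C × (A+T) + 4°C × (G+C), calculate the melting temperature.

72°C

Counting bases: C=3, T=6, A=6, G=9
So N_AT = 12 and N_GC = 12.
Tm = 2(12) + 4(12) = 24 + 48 = 72°C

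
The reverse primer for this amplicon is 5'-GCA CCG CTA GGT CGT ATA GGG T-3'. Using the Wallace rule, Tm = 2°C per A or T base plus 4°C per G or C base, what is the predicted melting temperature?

70°C

Base counts: T=5, C=5, A=4, G=8
So N_AT = 9 and N_GC = 13.
Tm = 2(9) + 4(13) = 18 + 52 = 70°C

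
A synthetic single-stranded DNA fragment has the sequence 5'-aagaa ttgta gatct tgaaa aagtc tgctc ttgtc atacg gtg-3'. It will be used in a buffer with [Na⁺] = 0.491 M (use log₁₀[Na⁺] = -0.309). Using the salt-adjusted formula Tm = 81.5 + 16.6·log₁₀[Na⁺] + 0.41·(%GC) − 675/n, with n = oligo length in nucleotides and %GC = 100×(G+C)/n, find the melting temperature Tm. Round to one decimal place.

Length n = 43. Scanning the sequence gives T=14, G=10, A=13, C=6.
G+C = 16, so %GC = 16/43 × 100 = 37.209%
Salt term: 16.6 × (-0.309) = -5.129
GC term: 0.41 × 37.209 = 15.256; length term: −675/43 = −15.698
Tm = 81.5 + (-5.129) + 15.256 − 15.698 = 75.929 → 75.9°C

75.9°C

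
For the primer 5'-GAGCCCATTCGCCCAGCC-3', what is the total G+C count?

13

C=9, G=4, A=3, T=2
Total G or C: 4 + 9 = 13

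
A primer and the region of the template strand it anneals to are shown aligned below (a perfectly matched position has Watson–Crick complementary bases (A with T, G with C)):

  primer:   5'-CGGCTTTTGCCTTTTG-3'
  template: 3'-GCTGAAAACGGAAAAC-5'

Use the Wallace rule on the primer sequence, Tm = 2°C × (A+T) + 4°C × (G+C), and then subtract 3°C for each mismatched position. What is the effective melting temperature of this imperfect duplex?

45°C

Primer base counts: A=0, T=8, G=4, C=4 → A+T=8, G+C=8
Perfect-match Tm = 2(8) + 4(8) = 16 + 32 = 48°C
Mismatches (positions where the bases are not complementary): 1 (at position 3)
Effective Tm = 48 − 1×3 = 48 − 3 = 45°C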